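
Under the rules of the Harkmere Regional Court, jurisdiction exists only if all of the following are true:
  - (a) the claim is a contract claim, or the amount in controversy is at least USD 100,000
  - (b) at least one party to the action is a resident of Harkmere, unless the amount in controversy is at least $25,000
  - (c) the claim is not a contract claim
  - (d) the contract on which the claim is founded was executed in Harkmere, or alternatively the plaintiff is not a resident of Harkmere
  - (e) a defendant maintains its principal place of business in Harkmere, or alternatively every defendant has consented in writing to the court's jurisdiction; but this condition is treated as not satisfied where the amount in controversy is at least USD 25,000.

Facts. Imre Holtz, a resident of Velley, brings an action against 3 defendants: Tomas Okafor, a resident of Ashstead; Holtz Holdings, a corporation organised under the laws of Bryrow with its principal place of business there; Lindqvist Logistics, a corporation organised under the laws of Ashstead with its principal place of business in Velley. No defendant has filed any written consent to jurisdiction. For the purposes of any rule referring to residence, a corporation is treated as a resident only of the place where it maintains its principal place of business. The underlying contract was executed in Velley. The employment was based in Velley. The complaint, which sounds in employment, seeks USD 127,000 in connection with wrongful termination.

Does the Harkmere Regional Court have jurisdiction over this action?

No

The Harkmere Regional Court:
  (a) The amount in controversy is $127,000, which meets the 100,000 dollars floor, so one alternative holds. Condition met.
  (b) No party resides in Harkmere. However, the amount in controversy is 127,000 dollars, which meets the USD 25,000 floor, so the 'unless' proviso supplies this condition. Condition met.
  (c) The claim is an employment claim, not a contract claim. Met.
  (d) The plaintiff resides in Velley, which is not Harkmere, so this disjunct is met. Condition met.
  (e) The corporate defendant(s) have their principal place of business in Bryrow, Velley, not Harkmere; no such written consent has been filed — no alternative holds. Not met.
  → The court lacks jurisdiction.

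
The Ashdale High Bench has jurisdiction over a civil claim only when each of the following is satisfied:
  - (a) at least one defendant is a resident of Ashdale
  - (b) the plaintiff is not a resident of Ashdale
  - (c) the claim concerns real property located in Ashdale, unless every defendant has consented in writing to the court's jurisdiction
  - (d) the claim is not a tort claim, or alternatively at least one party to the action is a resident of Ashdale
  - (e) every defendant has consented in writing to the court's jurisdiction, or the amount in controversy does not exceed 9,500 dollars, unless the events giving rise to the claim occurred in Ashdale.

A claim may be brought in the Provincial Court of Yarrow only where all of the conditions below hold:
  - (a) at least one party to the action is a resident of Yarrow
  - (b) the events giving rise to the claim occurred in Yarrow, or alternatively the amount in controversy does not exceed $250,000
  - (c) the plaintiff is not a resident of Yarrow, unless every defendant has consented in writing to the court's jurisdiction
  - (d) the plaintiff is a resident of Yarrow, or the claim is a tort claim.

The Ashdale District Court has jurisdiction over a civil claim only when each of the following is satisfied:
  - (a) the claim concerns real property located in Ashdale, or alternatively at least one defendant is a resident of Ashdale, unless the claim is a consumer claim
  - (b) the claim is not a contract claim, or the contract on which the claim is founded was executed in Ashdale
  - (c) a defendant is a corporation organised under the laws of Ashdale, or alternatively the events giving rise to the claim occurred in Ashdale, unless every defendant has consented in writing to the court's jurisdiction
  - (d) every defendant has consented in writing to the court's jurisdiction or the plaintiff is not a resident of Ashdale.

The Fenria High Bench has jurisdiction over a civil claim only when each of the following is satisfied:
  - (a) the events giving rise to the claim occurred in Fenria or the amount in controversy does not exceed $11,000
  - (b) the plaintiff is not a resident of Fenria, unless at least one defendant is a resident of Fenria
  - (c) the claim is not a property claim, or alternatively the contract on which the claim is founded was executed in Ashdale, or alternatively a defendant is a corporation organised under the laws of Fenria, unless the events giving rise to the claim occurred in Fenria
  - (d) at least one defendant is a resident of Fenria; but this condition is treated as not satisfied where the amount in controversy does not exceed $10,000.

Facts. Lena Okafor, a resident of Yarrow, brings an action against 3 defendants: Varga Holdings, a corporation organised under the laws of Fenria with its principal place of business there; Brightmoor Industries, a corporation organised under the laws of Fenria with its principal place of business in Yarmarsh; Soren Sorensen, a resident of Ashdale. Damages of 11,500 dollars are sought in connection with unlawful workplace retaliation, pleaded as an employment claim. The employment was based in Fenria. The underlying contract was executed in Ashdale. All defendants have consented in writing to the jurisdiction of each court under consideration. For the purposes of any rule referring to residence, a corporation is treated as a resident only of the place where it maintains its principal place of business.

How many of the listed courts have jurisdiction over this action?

4

The Ashdale High Bench:
  (a) Soren Sorensen resides in Ashdale. Satisfied.
  (b) The plaintiff resides in Yarrow, which is not Ashdale. Satisfied.
  (c) The claim does not concern real property. But every defendant has filed written consent, and the 'unless' clause therefore excuses the requirement. Satisfied.
  (d) The claim is an employment claim, not a tort claim, so this disjunct is met. Condition met.
  (e) Every defendant has filed written consent — that alternative is enough. Satisfied.
  → Every requirement is satisfied — jurisdiction.
The Provincial Court of Yarrow:
  (a) Lena Okafor resides in Yarrow. Met.
  (b) The amount in controversy is 11,500 dollars, within the USD 250,000 ceiling, which satisfies one of the alternatives. Condition met.
  (c) The plaintiff resides in Yarrow. However, every defendant has filed written consent, so the 'unless' proviso supplies this condition. Condition met.
  (d) The plaintiff resides in Yarrow — that alternative is enough. Satisfied.
  → The court has jurisdiction.
The Ashdale District Court:
  (a) Soren Sorensen resides in Ashdale, so this disjunct is met. Satisfied.
  (b) The claim is an employment claim, not a contract claim, so one alternative holds. Satisfied.
  (c) The corporate defendant(s) are organised in Fenria, not Ashdale; the operative events occurred in Fenria, not Ashdale — none of the alternatives is met. The proviso rescues it, though: every defendant has filed written consent. Satisfied.
  (d) Every defendant has filed written consent — that alternative is enough. Met.
  → The court has jurisdiction.
The Fenria High Bench:
  (a) The operative events occurred in Fenria, so one alternative holds. Met.
  (b) The plaintiff resides in Yarrow, which is not Fenria. Met.
  (c) The claim is an employment claim, not a property claim, so this disjunct is met. Satisfied.
  (d) Varga Holdings resides in Fenria. And the carve-out is inapplicable — the amount in controversy is $11,500, above the USD 10,000 ceiling. Met.
  → All conditions met; jurisdiction exists.
Courts with jurisdiction: the Ashdale High Bench, the Provincial Court of Yarrow, the Ashdale District Court, the Fenria High Bench — 4 in total.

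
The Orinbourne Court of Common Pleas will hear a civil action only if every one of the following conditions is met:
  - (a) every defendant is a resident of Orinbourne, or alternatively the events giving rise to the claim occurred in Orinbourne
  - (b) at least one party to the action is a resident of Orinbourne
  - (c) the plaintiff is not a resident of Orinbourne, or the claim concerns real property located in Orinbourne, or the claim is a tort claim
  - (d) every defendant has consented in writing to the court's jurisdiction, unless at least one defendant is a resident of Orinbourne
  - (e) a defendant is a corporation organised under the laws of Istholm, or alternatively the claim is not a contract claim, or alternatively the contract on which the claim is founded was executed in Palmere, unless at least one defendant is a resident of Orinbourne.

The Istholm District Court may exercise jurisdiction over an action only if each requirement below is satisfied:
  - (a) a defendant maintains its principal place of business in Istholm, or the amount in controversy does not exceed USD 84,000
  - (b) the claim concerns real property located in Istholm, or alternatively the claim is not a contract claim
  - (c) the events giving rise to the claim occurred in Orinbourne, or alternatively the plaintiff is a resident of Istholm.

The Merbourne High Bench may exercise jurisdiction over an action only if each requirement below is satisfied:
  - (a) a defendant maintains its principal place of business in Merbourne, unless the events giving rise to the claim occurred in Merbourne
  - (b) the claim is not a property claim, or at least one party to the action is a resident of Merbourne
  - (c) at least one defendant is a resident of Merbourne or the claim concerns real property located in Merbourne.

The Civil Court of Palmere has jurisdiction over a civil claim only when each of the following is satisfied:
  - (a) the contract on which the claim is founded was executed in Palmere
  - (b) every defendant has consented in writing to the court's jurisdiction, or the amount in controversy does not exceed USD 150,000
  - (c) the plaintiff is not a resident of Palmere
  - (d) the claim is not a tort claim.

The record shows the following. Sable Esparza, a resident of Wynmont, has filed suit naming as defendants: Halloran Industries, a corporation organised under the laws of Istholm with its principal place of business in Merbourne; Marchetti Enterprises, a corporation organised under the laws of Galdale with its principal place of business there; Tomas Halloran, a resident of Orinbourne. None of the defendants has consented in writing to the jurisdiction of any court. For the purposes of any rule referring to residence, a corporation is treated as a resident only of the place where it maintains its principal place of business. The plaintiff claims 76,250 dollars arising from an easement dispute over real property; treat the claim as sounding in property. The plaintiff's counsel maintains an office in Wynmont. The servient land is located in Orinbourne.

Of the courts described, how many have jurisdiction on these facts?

3

The Orinbourne Court of Common Pleas:
  (a) The operative events occurred in Orinbourne, which satisfies one of the alternatives. Met.
  (b) Tomas Halloran resides in Orinbourne. Condition met.
  (c) The plaintiff resides in Wynmont, which is not Orinbourne — that alternative is enough. Satisfied.
  (d) No such written consent has been filed. However, Tomas Halloran resides in Orinbourne, so the 'unless' proviso supplies this condition. Condition met.
  (e) Halloran Industries is organised under the laws of Istholm, which satisfies one of the alternatives. Met.
  → Every requirement is satisfied — jurisdiction.
The Istholm District Court:
  (a) The amount in controversy is USD 76,250, within the $84,000 ceiling — that alternative is enough. Condition met.
  (b) The claim is a property claim, not a contract claim, so this disjunct is met. Condition met.
  (c) The operative events occurred in Orinbourne, so this disjunct is met. Condition met.
  → Jurisdiction lies.
The Merbourne High Bench:
  (a) Halloran Industries has its principal place of business in Merbourne. Satisfied.
  (b) Halloran Industries resides in Merbourne, so this disjunct is met. Satisfied.
  (c) Halloran Industries resides in Merbourne, so one alternative holds. Satisfied.
  → The court has jurisdiction.
The Civil Court of Palmere:
  (a) No contract (and hence no place of execution) is alleged. Not met.
  (b) The amount in controversy is 76,250 dollars, within the $150,000 ceiling, so this disjunct is met. Condition met.
  (c) The plaintiff resides in Wynmont, which is not Palmere. Satisfied.
  (d) The claim is a property claim, not a tort claim. Satisfied.
  → No jurisdiction.
Courts with jurisdiction: the Orinbourne Court of Common Pleas, the Istholm District Court, the Merbourne High Bench — 3 in total.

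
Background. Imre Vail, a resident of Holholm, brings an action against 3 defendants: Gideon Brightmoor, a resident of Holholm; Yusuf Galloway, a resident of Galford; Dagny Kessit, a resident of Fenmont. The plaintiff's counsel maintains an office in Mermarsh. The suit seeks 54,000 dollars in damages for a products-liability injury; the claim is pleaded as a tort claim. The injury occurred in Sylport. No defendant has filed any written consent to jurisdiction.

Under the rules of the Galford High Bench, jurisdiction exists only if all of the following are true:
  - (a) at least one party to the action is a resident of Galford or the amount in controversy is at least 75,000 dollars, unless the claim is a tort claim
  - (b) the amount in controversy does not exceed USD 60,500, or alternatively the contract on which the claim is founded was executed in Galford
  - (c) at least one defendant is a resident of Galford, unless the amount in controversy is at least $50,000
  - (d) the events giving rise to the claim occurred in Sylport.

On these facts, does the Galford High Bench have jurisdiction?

The Galford High Bench:
  (a) Yusuf Galloway resides in Galford — that alternative is enough. Met.
  (b) The amount in controversy is USD 54,000, within the USD 60,500 ceiling, so one alternative holds. Condition met.
  (c) Yusuf Galloway resides in Galford. Condition met.
  (d) The operative events occurred in Sylport. Met.
  → All conditions met; jurisdiction exists.

Yes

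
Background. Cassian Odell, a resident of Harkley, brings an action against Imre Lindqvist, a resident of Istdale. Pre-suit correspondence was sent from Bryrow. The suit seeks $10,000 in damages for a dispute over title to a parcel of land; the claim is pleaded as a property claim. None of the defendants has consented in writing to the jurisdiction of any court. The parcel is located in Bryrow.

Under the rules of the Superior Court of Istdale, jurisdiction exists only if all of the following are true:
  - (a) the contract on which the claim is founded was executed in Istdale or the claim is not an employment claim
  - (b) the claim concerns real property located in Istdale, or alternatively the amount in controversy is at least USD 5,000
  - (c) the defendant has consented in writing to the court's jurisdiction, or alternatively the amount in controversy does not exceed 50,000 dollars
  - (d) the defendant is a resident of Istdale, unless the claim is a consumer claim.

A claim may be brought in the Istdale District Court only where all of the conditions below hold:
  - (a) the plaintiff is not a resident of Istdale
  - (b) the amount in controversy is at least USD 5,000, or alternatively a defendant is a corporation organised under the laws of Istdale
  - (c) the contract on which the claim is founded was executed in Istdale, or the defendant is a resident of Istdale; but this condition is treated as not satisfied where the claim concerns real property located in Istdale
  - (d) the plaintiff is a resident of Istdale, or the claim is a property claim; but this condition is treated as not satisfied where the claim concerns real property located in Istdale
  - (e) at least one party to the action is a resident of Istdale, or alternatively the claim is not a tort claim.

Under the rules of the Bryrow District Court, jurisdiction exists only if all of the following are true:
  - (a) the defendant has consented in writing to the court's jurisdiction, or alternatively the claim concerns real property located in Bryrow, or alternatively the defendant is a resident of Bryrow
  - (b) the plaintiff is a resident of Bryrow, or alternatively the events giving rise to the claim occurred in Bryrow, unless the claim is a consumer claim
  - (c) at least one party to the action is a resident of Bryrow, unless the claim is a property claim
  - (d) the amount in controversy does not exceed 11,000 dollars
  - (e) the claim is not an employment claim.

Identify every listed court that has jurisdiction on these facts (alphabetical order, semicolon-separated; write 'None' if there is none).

the Bryrow District Court; the Istdale District Court; the Superior Court of Istdale

The Superior Court of Istdale:
  (a) The claim is a property claim, not an employment claim, which satisfies one of the alternatives. Condition met.
  (b) The amount in controversy is USD 10,000, which meets the 5,000 dollars floor, so this disjunct is met. Condition met.
  (c) The amount in controversy is $10,000, within the USD 50,000 ceiling, so one alternative holds. Condition met.
  (d) The defendant resides in Istdale. Satisfied.
  → Jurisdiction lies.
The Istdale District Court:
  (a) The plaintiff resides in Harkley, which is not Istdale. Satisfied.
  (b) The amount in controversy is USD 10,000, which meets the $5,000 floor, which satisfies one of the alternatives. Satisfied.
  (c) The defendant resides in Istdale, so this disjunct is met. And the carve-out is inapplicable — the property lies in Bryrow, not Istdale. Met.
  (d) The claim is a property claim, so one alternative holds. And the carve-out is inapplicable — the property lies in Bryrow, not Istdale. Met.
  (e) Imre Lindqvist resides in Istdale — that alternative is enough. Condition met.
  → Jurisdiction lies.
The Bryrow District Court:
  (a) The property lies in Bryrow, which satisfies one of the alternatives. Met.
  (b) The operative events occurred in Bryrow, which satisfies one of the alternatives. Satisfied.
  (c) No party resides in Bryrow. The proviso rescues it, though: the claim is a property claim. Satisfied.
  (d) The amount in controversy is $10,000, within the USD 11,000 ceiling. Satisfied.
  (e) The claim is a property claim, not an employment claim. Satisfied.
  → Jurisdiction lies.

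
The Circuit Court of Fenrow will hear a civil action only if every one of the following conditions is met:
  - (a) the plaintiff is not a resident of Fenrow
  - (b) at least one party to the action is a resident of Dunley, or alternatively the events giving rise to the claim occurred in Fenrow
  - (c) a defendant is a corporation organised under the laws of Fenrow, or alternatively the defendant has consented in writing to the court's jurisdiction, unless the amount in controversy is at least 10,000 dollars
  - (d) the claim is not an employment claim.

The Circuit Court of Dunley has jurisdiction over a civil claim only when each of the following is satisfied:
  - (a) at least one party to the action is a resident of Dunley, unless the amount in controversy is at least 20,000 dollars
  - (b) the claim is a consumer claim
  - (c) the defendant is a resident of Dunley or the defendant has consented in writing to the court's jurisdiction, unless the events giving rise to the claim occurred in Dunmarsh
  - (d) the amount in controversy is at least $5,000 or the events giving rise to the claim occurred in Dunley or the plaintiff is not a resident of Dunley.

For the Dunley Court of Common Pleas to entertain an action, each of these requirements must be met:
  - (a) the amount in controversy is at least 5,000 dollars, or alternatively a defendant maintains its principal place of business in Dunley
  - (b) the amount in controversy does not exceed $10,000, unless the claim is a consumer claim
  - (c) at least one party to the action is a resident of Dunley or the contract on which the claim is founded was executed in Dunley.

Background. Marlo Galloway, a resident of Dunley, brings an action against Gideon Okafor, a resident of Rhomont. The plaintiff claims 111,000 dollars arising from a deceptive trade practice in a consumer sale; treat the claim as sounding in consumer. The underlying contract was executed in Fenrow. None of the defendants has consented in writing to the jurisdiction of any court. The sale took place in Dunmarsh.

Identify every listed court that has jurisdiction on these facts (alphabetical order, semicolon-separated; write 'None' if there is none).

The Circuit Court of Fenrow:
  (a) The plaintiff resides in Dunley, which is not Fenrow. Condition met.
  (b) Marlo Galloway resides in Dunley — that alternative is enough. Condition met.
  (c) No defendant is a corporation; no such written consent has been filed — no alternative holds. However, the amount in controversy is 111,000 dollars, which meets the $10,000 floor, so the 'unless' proviso supplies this condition. Met.
  (d) The claim is a consumer claim, not an employment claim. Met.
  → Jurisdiction lies.
The Circuit Court of Dunley:
  (a) Marlo Galloway resides in Dunley. Condition met.
  (b) The claim is a consumer claim. Condition met.
  (c) The defendant resides in Rhomont, not Dunley; no such written consent has been filed — none of the alternatives is met. The proviso rescues it, though: the operative events occurred in Dunmarsh. Condition met.
  (d) The amount in controversy is $111,000, which meets the 5,000 dollars floor, which satisfies one of the alternatives. Met.
  → Jurisdiction lies.
The Dunley Court of Common Pleas:
  (a) The amount in controversy is 111,000 dollars, which meets the USD 5,000 floor, which satisfies one of the alternatives. Condition met.
  (b) The amount in controversy is USD 111,000, above the USD 10,000 ceiling. But the claim is a consumer claim, and the 'unless' clause therefore excuses the requirement. Satisfied.
  (c) Marlo Galloway resides in Dunley, so this disjunct is met. Satisfied.
  → The court has jurisdiction.

the Circuit Court of Dunley; the Circuit Court of Fenrow; the Dunley Court of Common Pleas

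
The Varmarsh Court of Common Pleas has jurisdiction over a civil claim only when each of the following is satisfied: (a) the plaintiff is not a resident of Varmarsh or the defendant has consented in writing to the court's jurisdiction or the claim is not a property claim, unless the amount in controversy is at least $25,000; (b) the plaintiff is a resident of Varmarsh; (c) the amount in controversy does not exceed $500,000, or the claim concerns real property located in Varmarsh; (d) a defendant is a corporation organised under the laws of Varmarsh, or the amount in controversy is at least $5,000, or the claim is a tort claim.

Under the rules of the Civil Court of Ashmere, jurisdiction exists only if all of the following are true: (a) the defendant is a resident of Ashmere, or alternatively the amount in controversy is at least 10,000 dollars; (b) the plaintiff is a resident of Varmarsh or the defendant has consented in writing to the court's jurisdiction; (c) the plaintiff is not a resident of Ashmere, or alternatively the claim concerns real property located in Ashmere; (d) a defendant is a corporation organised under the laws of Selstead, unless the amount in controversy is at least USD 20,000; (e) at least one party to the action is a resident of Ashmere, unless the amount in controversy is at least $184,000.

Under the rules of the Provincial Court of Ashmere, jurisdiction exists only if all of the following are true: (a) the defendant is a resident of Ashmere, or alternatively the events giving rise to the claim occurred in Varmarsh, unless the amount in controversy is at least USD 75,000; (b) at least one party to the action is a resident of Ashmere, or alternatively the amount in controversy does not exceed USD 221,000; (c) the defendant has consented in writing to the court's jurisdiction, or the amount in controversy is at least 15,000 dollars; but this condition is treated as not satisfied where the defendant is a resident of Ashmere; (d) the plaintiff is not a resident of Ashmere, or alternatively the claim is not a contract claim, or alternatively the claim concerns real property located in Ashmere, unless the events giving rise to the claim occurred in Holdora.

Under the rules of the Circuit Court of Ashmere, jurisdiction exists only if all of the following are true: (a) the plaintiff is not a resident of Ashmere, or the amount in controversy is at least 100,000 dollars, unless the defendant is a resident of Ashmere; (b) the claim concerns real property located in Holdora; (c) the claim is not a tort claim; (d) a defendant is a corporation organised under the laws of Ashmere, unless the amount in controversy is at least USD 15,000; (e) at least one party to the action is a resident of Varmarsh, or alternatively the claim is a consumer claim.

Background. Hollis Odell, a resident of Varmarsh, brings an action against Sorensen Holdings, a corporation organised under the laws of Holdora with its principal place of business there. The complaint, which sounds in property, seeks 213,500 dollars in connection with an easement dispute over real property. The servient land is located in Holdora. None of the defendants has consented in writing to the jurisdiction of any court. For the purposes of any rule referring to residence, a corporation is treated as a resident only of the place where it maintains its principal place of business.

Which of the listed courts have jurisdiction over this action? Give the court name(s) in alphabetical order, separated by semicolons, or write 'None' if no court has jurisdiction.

The Varmarsh Court of Common Pleas:
  (a) The plaintiff resides in Varmarsh; no such written consent has been filed; the claim is a property claim — every alternative fails. The proviso rescues it, though: the amount in controversy is $213,500, which meets the USD 25,000 floor. Met.
  (b) The plaintiff resides in Varmarsh. Met.
  (c) The amount in controversy is USD 213,500, within the 500,000 dollars ceiling, which satisfies one of the alternatives. Met.
  (d) The amount in controversy is USD 213,500, which meets the USD 5,000 floor, so this disjunct is met. Satisfied.
  → All conditions met; jurisdiction exists.
The Civil Court of Ashmere:
  (a) The amount in controversy is $213,500, which meets the 10,000 dollars floor — that alternative is enough. Condition met.
  (b) The plaintiff resides in Varmarsh, which satisfies one of the alternatives. Condition met.
  (c) The plaintiff resides in Varmarsh, which is not Ashmere, so this disjunct is met. Satisfied.
  (d) The corporate defendant(s) are organised in Holdora, not Selstead. But the amount in controversy is USD 213,500, which meets the $20,000 floor, and the 'unless' clause therefore excuses the requirement. Met.
  (e) No party resides in Ashmere. The proviso rescues it, though: the amount in controversy is $213,500, which meets the USD 184,000 floor. Satisfied.
  → The court has jurisdiction.
The Provincial Court of Ashmere:
  (a) The defendant resides in Holdora, not Ashmere; the operative events occurred in Holdora, not Varmarsh — every alternative fails. The proviso rescues it, though: the amount in controversy is 213,500 dollars, which meets the 75,000 dollars floor. Condition met.
  (b) The amount in controversy is USD 213,500, within the 221,000 dollars ceiling, so one alternative holds. Condition met.
  (c) The amount in controversy is USD 213,500, which meets the 15,000 dollars floor, so one alternative holds. And the carve-out is inapplicable — the defendant resides in Holdora, not Ashmere. Condition met.
  (d) The plaintiff resides in Varmarsh, which is not Ashmere — that alternative is enough. Condition met.
  → The court has jurisdiction.
The Circuit Court of Ashmere:
  (a) The plaintiff resides in Varmarsh, which is not Ashmere, so one alternative holds. Satisfied.
  (b) The property lies in Holdora. Satisfied.
  (c) The claim is a property claim, not a tort claim. Satisfied.
  (d) The corporate defendant(s) are organised in Holdora, not Ashmere. The proviso rescues it, though: the amount in controversy is USD 213,500, which meets the USD 15,000 floor. Satisfied.
  (e) Hollis Odell resides in Varmarsh — that alternative is enough. Satisfied.
  → Jurisdiction lies.

the Circuit Court of Ashmere; the Civil Court of Ashmere; the Provincial Court of Ashmere; the Varmarsh Court of Common Pleas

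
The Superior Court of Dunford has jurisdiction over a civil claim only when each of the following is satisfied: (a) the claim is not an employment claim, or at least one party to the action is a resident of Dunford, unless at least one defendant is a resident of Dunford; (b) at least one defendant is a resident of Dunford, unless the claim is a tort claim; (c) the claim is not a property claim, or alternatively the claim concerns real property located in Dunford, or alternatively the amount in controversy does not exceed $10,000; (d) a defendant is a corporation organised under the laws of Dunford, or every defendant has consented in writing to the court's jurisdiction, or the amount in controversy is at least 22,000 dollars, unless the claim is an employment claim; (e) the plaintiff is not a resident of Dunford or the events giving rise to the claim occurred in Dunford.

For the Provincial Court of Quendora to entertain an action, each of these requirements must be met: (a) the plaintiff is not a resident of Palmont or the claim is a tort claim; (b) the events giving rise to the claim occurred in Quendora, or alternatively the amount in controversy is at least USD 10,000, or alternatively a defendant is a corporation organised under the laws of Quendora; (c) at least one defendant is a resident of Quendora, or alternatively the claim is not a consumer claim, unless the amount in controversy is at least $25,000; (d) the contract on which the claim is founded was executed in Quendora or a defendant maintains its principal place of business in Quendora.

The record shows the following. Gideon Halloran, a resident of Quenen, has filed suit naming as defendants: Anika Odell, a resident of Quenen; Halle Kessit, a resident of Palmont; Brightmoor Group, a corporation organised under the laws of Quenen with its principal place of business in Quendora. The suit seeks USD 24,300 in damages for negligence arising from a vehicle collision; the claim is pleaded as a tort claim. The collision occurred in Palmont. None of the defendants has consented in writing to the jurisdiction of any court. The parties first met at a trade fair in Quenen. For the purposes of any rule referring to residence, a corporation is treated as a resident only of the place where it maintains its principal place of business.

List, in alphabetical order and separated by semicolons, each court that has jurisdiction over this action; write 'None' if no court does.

The Superior Court of Dunford:
  (a) The claim is a tort claim, not an employment claim, which satisfies one of the alternatives. Satisfied.
  (b) No defendant resides in Dunford (they reside in Quenen, Palmont, Quendora). But the claim is a tort claim, and the 'unless' clause therefore excuses the requirement. Met.
  (c) The claim is a tort claim, not a property claim, which satisfies one of the alternatives. Condition met.
  (d) The amount in controversy is USD 24,300, which meets the $22,000 floor, so one alternative holds. Met.
  (e) The plaintiff resides in Quenen, which is not Dunford — that alternative is enough. Condition met.
  → The court has jurisdiction.
The Provincial Court of Quendora:
  (a) The plaintiff resides in Quenen, which is not Palmont, which satisfies one of the alternatives. Condition met.
  (b) The amount in controversy is $24,300, which meets the 10,000 dollars floor, which satisfies one of the alternatives. Met.
  (c) Brightmoor Group resides in Quendora — that alternative is enough. Satisfied.
  (d) Brightmoor Group has its principal place of business in Quendora, so one alternative holds. Condition met.
  → Jurisdiction lies.

the Provincial Court of Quendora; the Superior Court of Dunford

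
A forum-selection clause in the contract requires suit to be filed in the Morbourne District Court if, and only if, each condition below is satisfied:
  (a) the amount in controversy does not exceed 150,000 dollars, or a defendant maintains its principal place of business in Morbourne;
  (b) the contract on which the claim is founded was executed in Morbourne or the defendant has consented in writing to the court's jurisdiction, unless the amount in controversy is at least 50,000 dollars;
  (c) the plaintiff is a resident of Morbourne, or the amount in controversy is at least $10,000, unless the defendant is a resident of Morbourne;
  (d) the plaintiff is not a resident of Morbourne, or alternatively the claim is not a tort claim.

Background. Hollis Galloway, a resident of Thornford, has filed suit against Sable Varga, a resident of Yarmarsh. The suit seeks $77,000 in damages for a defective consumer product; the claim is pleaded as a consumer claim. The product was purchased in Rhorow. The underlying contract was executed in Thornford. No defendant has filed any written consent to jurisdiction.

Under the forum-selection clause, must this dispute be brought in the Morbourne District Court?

The Morbourne District Court:
  (a) The amount in controversy is $77,000, within the USD 150,000 ceiling, so this disjunct is met. Condition met.
  (b) The contract was executed in Thornford, not Morbourne; no such written consent has been filed — every alternative fails. But the amount in controversy is $77,000, which meets the 50,000 dollars floor, and the 'unless' clause therefore excuses the requirement. Condition met.
  (c) The amount in controversy is 77,000 dollars, which meets the 10,000 dollars floor — that alternative is enough. Satisfied.
  (d) The plaintiff resides in Thornford, which is not Morbourne, so one alternative holds. Satisfied.
  → The clause applies.

Yes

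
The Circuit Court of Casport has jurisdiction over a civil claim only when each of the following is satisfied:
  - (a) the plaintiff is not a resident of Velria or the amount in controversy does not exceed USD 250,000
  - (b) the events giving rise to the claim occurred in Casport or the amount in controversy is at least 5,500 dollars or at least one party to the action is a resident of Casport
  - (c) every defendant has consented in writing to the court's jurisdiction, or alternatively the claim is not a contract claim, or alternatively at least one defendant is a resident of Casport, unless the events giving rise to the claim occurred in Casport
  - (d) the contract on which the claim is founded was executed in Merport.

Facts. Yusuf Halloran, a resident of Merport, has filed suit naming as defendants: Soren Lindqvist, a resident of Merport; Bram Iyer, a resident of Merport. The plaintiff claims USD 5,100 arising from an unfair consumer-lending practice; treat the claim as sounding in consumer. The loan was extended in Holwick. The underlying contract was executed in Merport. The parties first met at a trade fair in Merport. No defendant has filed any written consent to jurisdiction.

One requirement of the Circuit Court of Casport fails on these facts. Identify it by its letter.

The Circuit Court of Casport:
  (a) The plaintiff resides in Merport, which is not Velria — that alternative is enough. Met.
  (b) The operative events occurred in Holwick, not Casport; the amount in controversy is $5,100, below the 5,500 dollars floor; no party resides in Casport — none of the alternatives is met. Fails.
  (c) The claim is a consumer claim, not a contract claim, so this disjunct is met. Met.
  (d) The contract was executed in Merport. Satisfied.
Only condition (b) fails.

(b)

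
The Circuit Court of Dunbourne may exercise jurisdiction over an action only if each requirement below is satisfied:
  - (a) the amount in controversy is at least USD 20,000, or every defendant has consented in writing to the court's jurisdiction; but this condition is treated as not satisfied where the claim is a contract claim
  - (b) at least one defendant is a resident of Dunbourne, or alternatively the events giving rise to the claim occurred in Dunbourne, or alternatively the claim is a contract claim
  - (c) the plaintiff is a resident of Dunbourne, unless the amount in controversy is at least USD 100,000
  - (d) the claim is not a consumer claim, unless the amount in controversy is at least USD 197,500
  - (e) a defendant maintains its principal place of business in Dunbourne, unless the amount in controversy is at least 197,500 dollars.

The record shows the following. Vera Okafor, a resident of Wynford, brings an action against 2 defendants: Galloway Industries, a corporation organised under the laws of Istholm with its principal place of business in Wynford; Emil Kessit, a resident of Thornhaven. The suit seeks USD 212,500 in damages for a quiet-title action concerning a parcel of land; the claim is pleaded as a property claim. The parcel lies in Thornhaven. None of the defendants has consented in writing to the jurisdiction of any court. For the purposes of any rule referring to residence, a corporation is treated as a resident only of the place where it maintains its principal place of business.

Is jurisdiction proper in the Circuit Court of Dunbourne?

No

The Circuit Court of Dunbourne:
  (a) The amount in controversy is USD 212,500, which meets the USD 20,000 floor, so one alternative holds. And the carve-out is inapplicable — the claim is a property claim, not a contract claim. Condition met.
  (b) No defendant resides in Dunbourne (they reside in Wynford, Thornhaven); the operative events occurred in Thornhaven, not Dunbourne; the claim is a property claim, not a contract claim — none of the alternatives is met. Not met.
  (c) The plaintiff resides in Wynford, not Dunbourne. But the amount in controversy is $212,500, which meets the 100,000 dollars floor, and the 'unless' clause therefore excuses the requirement. Satisfied.
  (d) The claim is a property claim, not a consumer claim. Met.
  (e) The corporate defendant(s) have their principal place of business in Wynford, not Dunbourne. But the amount in controversy is $212,500, which meets the 197,500 dollars floor, and the 'unless' clause therefore excuses the requirement. Met.
  → The court lacks jurisdiction.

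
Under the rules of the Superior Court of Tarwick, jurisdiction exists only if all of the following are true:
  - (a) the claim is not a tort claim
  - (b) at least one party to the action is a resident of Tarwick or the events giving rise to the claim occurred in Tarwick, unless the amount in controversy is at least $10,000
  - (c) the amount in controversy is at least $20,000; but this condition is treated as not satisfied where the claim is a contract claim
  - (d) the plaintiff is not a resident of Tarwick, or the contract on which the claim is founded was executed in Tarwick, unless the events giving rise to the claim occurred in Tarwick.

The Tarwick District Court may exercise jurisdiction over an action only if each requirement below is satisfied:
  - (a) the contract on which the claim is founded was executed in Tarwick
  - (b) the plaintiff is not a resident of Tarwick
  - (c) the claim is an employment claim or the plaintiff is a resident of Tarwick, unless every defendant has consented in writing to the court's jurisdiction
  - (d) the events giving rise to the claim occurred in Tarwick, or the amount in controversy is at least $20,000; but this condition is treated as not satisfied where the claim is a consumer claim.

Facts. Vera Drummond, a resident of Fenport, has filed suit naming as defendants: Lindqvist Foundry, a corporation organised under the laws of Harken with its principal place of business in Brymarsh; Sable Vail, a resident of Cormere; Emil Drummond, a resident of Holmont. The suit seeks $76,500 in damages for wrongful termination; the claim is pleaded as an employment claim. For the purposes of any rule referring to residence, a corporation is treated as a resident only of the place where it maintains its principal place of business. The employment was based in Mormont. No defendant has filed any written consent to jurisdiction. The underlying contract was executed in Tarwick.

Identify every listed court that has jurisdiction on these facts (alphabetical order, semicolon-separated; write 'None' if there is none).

The Superior Court of Tarwick:
  (a) The claim is an employment claim, not a tort claim. Satisfied.
  (b) No party resides in Tarwick; the operative events occurred in Mormont, not Tarwick — no alternative holds. However, the amount in controversy is 76,500 dollars, which meets the $10,000 floor, so the 'unless' proviso supplies this condition. Satisfied.
  (c) The amount in controversy is $76,500, which meets the USD 20,000 floor. The exception is not triggered, since the claim is an employment claim, not a contract claim. Met.
  (d) The plaintiff resides in Fenport, which is not Tarwick, so one alternative holds. Met.
  → Every requirement is satisfied — jurisdiction.
The Tarwick District Court:
  (a) The contract was executed in Tarwick. Met.
  (b) The plaintiff resides in Fenport, which is not Tarwick. Condition met.
  (c) The claim is an employment claim, so one alternative holds. Satisfied.
  (d) The amount in controversy is USD 76,500, which meets the $20,000 floor, so one alternative holds. And the carve-out is inapplicable — the claim is an employment claim, not a consumer claim. Satisfied.
  → Jurisdiction lies.

the Superior Court of Tarwick; the Tarwick District Court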